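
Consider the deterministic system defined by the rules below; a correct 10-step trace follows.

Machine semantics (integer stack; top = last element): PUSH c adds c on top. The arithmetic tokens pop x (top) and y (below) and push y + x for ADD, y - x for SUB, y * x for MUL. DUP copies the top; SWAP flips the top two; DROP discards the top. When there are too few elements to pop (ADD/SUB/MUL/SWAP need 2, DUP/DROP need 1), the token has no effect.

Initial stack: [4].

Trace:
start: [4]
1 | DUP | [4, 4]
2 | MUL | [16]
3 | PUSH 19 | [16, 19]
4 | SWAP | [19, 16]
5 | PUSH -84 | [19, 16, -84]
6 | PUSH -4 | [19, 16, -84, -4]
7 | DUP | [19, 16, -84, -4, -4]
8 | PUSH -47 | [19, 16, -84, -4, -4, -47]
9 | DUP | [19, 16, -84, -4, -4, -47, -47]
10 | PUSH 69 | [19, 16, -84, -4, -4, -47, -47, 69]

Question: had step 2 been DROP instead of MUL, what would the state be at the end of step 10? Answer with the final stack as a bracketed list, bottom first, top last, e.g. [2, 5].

(re-executing from step 2 with the substitution; state before step 2: [4, 4])
2 | DROP | [4]
3 | PUSH 19 | [4, 19]
4 | SWAP | [19, 4]
5 | PUSH -84 | [19, 4, -84]
6 | PUSH -4 | [19, 4, -84, -4]
7 | DUP | [19, 4, -84, -4, -4]
8 | PUSH -47 | [19, 4, -84, -4, -4, -47]
9 | DUP | [19, 4, -84, -4, -4, -47, -47]
10 | PUSH 69 | [19, 4, -84, -4, -4, -47, -47, 69]

[19, 4, -84, -4, -4, -47, -47, 69]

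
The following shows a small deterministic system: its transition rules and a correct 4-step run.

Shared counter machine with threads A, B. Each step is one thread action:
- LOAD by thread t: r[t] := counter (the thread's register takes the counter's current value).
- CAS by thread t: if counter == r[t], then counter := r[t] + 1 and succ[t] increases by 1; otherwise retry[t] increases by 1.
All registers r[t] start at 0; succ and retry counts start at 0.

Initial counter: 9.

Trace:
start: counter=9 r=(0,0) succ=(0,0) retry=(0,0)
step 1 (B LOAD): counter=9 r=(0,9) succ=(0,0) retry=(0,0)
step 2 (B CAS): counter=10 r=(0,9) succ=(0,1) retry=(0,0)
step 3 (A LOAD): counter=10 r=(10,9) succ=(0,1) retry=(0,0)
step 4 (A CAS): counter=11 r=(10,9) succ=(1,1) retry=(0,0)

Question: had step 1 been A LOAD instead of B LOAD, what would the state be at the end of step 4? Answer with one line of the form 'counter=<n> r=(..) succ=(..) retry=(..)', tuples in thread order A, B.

(re-executing from step 1 with the substitution; state before step 1: counter=9 r=(0,0) succ=(0,0) retry=(0,0))
step 1 (A LOAD): counter=9 r=(9,0) succ=(0,0) retry=(0,0)
step 2 (B CAS): counter=9 r=(9,0) succ=(0,0) retry=(0,1)
step 3 (A LOAD): counter=9 r=(9,0) succ=(0,0) retry=(0,1)
step 4 (A CAS): counter=10 r=(9,0) succ=(1,0) retry=(0,1)

counter=10 r=(9,0) succ=(1,0) retry=(0,1)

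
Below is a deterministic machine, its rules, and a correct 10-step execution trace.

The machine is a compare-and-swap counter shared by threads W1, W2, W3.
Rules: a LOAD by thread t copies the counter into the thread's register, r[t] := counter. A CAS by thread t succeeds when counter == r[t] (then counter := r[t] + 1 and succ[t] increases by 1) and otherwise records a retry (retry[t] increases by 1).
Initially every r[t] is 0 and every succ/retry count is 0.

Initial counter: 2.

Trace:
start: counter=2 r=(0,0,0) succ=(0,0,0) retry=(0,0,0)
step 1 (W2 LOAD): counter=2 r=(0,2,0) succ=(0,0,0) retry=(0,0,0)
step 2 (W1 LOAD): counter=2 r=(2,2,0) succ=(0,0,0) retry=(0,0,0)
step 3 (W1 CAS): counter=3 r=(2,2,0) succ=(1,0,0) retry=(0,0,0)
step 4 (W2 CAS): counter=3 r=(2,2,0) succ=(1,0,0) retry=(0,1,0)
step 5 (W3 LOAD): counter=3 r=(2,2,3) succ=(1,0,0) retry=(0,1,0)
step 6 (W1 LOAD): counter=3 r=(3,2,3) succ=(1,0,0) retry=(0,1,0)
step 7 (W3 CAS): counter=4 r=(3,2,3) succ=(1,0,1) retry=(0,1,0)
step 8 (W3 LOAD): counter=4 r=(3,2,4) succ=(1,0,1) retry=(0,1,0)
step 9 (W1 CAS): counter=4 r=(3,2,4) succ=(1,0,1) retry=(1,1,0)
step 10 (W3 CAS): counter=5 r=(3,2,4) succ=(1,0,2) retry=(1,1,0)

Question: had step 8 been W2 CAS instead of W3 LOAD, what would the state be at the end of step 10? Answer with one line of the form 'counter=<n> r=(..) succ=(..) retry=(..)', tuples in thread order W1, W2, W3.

(re-executing from step 8 with the substitution; state before step 8: counter=4 r=(3,2,3) succ=(1,0,1) retry=(0,1,0))
step 8 (W2 CAS): counter=4 r=(3,2,3) succ=(1,0,1) retry=(0,2,0)
step 9 (W1 CAS): counter=4 r=(3,2,3) succ=(1,0,1) retry=(1,2,0)
step 10 (W3 CAS): counter=4 r=(3,2,3) succ=(1,0,1) retry=(1,2,1)

counter=4 r=(3,2,3) succ=(1,0,1) retry=(1,2,1)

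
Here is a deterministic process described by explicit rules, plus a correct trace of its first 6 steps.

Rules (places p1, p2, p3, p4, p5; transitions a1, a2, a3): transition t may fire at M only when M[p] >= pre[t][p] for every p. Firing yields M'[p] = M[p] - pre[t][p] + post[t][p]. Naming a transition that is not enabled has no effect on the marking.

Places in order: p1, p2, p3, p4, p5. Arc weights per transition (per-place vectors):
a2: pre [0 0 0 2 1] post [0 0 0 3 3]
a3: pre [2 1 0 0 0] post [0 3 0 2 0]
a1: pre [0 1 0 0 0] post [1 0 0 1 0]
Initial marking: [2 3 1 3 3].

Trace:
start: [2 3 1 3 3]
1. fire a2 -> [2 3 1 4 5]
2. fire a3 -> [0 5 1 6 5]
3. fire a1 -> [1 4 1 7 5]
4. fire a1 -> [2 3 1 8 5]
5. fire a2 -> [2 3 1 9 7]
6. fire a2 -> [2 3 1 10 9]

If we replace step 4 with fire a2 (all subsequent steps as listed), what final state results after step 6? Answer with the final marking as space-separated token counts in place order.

(re-executing from step 4 with the substitution; state before step 4: [1 4 1 7 5])
4. fire a2 -> [1 4 1 8 7]
5. fire a2 -> [1 4 1 9 9]
6. fire a2 -> [1 4 1 10 11]

1 4 1 10 11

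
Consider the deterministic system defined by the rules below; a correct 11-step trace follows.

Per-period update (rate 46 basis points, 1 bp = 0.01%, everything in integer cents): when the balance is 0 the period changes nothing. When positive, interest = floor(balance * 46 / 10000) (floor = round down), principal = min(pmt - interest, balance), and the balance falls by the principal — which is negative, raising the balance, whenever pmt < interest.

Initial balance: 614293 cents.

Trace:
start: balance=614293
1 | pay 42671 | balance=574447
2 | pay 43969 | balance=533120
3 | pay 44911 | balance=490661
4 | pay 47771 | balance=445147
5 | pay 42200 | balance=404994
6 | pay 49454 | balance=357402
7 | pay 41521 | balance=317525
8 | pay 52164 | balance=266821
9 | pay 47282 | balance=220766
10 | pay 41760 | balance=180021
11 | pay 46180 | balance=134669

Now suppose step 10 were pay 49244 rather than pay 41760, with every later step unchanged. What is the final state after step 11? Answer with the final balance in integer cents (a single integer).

127150

(re-executing from step 10 with the substitution; state before step 10: balance=220766)
10 | pay 49244 | balance=172537
11 | pay 46180 | balance=127150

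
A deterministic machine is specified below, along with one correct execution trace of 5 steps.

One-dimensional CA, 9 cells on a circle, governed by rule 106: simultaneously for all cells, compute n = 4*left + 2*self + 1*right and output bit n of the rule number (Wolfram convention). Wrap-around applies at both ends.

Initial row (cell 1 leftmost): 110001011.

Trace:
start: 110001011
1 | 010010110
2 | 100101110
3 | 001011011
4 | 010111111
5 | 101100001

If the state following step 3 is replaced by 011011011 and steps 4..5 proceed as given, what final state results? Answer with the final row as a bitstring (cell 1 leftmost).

state after step 3 := 011011011
4 | 111111111
5 | 000000000

000000000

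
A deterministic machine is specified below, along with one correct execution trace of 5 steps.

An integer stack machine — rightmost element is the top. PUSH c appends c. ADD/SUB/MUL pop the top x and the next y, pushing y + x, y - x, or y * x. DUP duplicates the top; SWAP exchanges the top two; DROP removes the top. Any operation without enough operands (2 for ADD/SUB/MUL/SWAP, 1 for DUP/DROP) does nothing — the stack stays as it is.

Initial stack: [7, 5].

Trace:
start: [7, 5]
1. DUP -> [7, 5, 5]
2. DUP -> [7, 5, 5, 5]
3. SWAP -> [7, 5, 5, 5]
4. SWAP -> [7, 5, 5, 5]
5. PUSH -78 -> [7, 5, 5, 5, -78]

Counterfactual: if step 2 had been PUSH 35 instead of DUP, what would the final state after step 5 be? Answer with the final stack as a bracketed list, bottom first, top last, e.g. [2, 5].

[7, 5, 5, 35, -78]

(re-executing from step 2 with the substitution; state before step 2: [7, 5, 5])
2. PUSH 35 -> [7, 5, 5, 35]
3. SWAP -> [7, 5, 35, 5]
4. SWAP -> [7, 5, 5, 35]
5. PUSH -78 -> [7, 5, 5, 35, -78]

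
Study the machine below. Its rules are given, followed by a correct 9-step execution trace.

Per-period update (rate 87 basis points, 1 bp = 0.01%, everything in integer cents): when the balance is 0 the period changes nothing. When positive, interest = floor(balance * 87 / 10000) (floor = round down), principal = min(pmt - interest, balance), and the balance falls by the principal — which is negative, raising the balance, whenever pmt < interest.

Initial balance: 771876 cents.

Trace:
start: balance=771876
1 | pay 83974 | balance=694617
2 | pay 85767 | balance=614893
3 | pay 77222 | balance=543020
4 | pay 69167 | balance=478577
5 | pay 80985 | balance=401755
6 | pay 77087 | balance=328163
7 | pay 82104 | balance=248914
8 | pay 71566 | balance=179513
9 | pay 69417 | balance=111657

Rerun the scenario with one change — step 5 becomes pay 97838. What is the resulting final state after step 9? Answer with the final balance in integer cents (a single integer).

(re-executing from step 5 with the substitution; state before step 5: balance=478577)
5 | pay 97838 | balance=384902
6 | pay 77087 | balance=311163
7 | pay 82104 | balance=231766
8 | pay 71566 | balance=162216
9 | pay 69417 | balance=94210

94210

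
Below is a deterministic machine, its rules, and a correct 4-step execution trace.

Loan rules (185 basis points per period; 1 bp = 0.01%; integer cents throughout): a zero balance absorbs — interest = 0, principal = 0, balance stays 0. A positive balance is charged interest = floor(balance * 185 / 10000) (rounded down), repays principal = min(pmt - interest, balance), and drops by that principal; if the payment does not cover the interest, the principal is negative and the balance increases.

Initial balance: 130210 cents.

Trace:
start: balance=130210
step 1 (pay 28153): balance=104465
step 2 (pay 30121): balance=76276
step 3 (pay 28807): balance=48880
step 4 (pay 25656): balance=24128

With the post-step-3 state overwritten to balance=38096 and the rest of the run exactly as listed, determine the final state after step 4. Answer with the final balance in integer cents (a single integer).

13144

state after step 3 := balance=38096
step 4 (pay 25656): balance=13144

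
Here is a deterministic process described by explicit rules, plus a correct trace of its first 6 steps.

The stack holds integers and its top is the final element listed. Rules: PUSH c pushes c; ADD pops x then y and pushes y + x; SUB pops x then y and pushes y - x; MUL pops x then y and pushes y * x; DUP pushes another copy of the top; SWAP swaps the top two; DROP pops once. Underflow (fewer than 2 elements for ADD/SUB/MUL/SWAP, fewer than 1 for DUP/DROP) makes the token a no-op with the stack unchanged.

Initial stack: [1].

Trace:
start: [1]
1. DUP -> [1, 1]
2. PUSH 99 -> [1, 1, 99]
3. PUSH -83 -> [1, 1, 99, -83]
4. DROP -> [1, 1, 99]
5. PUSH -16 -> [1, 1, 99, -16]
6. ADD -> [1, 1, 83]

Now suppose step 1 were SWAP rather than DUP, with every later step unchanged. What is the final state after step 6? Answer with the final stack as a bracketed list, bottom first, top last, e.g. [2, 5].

[1, 83]

(re-executing from step 1 with the substitution; state before step 1: [1])
1. SWAP -> [1]
2. PUSH 99 -> [1, 99]
3. PUSH -83 -> [1, 99, -83]
4. DROP -> [1, 99]
5. PUSH -16 -> [1, 99, -16]
6. ADD -> [1, 83]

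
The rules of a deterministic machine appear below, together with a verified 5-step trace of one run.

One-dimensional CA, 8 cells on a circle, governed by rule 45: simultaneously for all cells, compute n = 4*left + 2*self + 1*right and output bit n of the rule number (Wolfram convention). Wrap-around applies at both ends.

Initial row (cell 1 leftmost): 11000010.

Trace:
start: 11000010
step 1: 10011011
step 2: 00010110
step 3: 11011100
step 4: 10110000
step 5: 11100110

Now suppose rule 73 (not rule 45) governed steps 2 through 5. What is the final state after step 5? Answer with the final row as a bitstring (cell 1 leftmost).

(re-executing steps 2..5 under rule 73; state before step 2: 10011011)
step 2: 10011010
step 3: 00011000
step 4: 11011011
step 5: 01011010

01011010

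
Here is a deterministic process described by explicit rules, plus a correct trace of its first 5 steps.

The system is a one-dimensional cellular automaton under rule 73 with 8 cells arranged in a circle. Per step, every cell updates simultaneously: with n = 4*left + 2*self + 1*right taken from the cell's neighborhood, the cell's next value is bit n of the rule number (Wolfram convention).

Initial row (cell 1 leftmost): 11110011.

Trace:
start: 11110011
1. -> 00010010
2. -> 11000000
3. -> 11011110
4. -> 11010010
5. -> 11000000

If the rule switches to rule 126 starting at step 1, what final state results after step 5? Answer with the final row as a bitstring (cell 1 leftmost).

00000000

(re-executing steps 1..5 under rule 126; state before step 1: 11110011)
1. -> 00011110
2. -> 00110011
3. -> 11111111
4. -> 00000000
5. -> 00000000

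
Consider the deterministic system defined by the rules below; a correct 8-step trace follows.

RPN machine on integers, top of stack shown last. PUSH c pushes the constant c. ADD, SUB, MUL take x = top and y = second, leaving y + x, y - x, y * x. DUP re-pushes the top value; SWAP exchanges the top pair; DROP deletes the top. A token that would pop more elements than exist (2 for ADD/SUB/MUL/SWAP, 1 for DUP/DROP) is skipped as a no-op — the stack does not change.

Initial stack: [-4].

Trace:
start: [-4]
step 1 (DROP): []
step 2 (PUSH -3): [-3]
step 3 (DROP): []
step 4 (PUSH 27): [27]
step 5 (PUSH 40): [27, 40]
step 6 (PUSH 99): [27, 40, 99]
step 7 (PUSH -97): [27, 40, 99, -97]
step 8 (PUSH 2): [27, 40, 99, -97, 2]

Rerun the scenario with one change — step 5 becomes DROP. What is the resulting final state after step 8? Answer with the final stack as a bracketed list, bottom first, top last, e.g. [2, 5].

[99, -97, 2]

(re-executing from step 5 with the substitution; state before step 5: [27])
step 5 (DROP): []
step 6 (PUSH 99): [99]
step 7 (PUSH -97): [99, -97]
step 8 (PUSH 2): [99, -97, 2]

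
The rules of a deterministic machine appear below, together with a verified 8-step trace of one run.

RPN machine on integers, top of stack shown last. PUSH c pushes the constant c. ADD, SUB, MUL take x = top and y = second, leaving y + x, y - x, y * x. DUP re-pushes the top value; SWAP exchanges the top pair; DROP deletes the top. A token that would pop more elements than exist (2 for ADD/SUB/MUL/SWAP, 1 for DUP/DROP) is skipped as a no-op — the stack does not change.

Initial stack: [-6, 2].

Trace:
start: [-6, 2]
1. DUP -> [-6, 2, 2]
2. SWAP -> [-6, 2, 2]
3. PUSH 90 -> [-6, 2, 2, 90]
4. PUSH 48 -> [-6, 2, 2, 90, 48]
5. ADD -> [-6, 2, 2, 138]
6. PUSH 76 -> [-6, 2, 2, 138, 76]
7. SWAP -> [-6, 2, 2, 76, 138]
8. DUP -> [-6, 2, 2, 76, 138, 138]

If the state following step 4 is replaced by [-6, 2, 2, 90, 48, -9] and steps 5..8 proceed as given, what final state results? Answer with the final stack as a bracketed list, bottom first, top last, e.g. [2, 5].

[-6, 2, 2, 90, 76, 39, 39]

state after step 4 := [-6, 2, 2, 90, 48, -9]
5. ADD -> [-6, 2, 2, 90, 39]
6. PUSH 76 -> [-6, 2, 2, 90, 39, 76]
7. SWAP -> [-6, 2, 2, 90, 76, 39]
8. DUP -> [-6, 2, 2, 90, 76, 39, 39]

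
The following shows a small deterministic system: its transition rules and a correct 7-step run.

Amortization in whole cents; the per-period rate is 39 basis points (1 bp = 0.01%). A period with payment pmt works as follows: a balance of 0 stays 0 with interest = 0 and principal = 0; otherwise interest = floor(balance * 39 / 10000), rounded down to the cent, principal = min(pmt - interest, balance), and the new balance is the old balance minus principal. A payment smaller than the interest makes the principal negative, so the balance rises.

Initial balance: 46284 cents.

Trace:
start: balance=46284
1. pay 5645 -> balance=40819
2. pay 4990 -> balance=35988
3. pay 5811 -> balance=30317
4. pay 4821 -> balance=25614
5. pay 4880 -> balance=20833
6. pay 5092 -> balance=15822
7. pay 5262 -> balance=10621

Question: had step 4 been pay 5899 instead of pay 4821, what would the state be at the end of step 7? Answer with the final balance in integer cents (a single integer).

9531

(re-executing from step 4 with the substitution; state before step 4: balance=30317)
4. pay 5899 -> balance=24536
5. pay 4880 -> balance=19751
6. pay 5092 -> balance=14736
7. pay 5262 -> balance=9531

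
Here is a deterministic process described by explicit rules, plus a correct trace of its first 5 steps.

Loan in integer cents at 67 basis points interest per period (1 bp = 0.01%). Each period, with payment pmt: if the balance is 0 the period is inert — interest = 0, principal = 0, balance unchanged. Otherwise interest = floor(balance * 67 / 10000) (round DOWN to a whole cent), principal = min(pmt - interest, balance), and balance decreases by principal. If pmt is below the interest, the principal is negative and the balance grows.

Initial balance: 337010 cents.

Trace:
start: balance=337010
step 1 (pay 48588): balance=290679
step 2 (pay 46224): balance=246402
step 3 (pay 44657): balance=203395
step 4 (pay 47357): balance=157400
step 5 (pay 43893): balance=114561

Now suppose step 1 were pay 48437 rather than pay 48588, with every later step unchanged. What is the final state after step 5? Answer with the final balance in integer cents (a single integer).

114716

(re-executing from step 1 with the substitution; state before step 1: balance=337010)
step 1 (pay 48437): balance=290830
step 2 (pay 46224): balance=246554
step 3 (pay 44657): balance=203548
step 4 (pay 47357): balance=157554
step 5 (pay 43893): balance=114716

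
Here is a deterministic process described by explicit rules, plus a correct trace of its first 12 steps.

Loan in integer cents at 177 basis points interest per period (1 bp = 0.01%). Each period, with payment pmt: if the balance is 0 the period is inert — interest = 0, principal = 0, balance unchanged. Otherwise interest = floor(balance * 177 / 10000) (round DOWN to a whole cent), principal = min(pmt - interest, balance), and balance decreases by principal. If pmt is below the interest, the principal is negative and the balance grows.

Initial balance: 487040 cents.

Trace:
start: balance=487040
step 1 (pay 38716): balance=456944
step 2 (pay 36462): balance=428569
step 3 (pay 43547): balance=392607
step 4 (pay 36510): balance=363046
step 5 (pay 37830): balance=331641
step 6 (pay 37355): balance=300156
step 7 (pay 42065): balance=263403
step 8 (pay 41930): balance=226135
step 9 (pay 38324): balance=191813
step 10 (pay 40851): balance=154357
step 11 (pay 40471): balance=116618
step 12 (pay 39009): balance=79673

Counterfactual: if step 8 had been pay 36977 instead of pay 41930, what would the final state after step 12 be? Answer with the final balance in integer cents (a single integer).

84985

(re-executing from step 8 with the substitution; state before step 8: balance=263403)
step 8 (pay 36977): balance=231088
step 9 (pay 38324): balance=196854
step 10 (pay 40851): balance=159487
step 11 (pay 40471): balance=121838
step 12 (pay 39009): balance=84985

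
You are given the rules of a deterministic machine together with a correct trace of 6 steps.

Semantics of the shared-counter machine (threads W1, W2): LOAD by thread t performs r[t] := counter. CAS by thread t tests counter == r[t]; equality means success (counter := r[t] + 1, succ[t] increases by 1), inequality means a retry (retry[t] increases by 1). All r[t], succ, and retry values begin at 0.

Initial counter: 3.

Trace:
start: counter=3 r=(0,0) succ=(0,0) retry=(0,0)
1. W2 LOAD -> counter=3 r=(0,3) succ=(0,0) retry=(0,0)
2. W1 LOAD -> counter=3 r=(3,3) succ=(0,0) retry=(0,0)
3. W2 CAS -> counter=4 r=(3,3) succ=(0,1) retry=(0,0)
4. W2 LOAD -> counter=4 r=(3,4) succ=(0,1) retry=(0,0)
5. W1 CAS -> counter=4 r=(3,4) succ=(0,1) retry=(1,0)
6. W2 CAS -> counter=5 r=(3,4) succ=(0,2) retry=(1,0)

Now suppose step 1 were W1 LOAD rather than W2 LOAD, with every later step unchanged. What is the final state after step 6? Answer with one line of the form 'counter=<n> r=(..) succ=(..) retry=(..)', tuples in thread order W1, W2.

counter=4 r=(3,3) succ=(1,0) retry=(0,2)

(re-executing from step 1 with the substitution; state before step 1: counter=3 r=(0,0) succ=(0,0) retry=(0,0))
1. W1 LOAD -> counter=3 r=(3,0) succ=(0,0) retry=(0,0)
2. W1 LOAD -> counter=3 r=(3,0) succ=(0,0) retry=(0,0)
3. W2 CAS -> counter=3 r=(3,0) succ=(0,0) retry=(0,1)
4. W2 LOAD -> counter=3 r=(3,3) succ=(0,0) retry=(0,1)
5. W1 CAS -> counter=4 r=(3,3) succ=(1,0) retry=(0,1)
6. W2 CAS -> counter=4 r=(3,3) succ=(1,0) retry=(0,2)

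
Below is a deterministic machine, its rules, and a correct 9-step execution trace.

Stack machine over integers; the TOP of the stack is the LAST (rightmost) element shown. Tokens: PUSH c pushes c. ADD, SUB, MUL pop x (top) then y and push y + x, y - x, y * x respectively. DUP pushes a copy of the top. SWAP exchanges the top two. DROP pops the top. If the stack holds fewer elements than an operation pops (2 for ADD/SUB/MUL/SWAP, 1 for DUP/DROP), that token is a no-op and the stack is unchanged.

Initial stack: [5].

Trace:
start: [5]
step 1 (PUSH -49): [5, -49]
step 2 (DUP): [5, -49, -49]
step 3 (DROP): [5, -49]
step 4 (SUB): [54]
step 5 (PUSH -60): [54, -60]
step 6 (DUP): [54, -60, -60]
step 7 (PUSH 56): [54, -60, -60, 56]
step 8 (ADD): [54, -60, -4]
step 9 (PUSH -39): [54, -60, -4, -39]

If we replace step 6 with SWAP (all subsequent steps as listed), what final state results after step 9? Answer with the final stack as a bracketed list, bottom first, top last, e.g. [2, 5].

[-60, 110, -39]

(re-executing from step 6 with the substitution; state before step 6: [54, -60])
step 6 (SWAP): [-60, 54]
step 7 (PUSH 56): [-60, 54, 56]
step 8 (ADD): [-60, 110]
step 9 (PUSH -39): [-60, 110, -39]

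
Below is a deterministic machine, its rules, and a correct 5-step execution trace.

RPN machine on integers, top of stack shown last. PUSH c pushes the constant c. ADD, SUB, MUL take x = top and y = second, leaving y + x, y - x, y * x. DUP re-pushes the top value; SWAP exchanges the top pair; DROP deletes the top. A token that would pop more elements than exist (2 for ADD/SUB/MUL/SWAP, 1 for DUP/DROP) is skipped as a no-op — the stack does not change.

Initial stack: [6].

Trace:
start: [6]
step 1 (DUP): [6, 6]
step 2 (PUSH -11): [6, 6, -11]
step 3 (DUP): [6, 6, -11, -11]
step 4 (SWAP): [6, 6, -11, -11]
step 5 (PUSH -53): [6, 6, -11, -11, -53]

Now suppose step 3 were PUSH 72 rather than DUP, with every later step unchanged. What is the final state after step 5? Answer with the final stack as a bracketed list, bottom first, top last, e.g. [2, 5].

(re-executing from step 3 with the substitution; state before step 3: [6, 6, -11])
step 3 (PUSH 72): [6, 6, -11, 72]
step 4 (SWAP): [6, 6, 72, -11]
step 5 (PUSH -53): [6, 6, 72, -11, -53]

[6, 6, 72, -11, -53]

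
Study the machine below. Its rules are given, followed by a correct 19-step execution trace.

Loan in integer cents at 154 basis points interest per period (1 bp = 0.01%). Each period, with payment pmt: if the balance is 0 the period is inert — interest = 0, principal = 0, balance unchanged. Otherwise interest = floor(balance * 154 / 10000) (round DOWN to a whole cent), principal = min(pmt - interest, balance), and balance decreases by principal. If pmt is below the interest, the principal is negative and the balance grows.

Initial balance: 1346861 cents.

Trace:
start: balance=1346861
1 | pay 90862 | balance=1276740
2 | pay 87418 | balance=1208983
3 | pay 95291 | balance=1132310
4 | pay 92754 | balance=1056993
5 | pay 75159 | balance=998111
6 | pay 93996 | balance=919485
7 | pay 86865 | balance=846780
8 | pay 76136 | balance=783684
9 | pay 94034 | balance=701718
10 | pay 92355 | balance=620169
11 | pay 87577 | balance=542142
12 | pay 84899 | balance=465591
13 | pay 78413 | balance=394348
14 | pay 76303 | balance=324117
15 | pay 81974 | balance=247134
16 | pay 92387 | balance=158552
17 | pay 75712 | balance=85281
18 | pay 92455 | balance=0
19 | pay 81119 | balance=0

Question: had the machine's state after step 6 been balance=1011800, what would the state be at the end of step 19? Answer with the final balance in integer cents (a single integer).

state after step 6 := balance=1011800
7 | pay 86865 | balance=940516
8 | pay 76136 | balance=878863
9 | pay 94034 | balance=798363
10 | pay 92355 | balance=718302
11 | pay 87577 | balance=641786
12 | pay 84899 | balance=566770
13 | pay 78413 | balance=497085
14 | pay 76303 | balance=428437
15 | pay 81974 | balance=353060
16 | pay 92387 | balance=266110
17 | pay 75712 | balance=194496
18 | pay 92455 | balance=105036
19 | pay 81119 | balance=25534

25534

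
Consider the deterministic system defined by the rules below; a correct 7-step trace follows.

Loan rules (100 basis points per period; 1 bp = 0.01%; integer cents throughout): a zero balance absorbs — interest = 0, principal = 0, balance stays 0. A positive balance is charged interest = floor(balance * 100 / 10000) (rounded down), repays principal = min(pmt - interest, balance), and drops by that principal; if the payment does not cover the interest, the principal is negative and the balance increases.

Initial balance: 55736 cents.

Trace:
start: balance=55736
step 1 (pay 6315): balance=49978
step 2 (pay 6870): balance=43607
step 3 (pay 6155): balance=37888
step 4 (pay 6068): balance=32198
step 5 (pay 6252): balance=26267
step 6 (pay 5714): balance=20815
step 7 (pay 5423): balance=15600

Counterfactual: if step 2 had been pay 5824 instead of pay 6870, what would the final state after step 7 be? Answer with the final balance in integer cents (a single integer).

(re-executing from step 2 with the substitution; state before step 2: balance=49978)
step 2 (pay 5824): balance=44653
step 3 (pay 6155): balance=38944
step 4 (pay 6068): balance=33265
step 5 (pay 6252): balance=27345
step 6 (pay 5714): balance=21904
step 7 (pay 5423): balance=16700

16700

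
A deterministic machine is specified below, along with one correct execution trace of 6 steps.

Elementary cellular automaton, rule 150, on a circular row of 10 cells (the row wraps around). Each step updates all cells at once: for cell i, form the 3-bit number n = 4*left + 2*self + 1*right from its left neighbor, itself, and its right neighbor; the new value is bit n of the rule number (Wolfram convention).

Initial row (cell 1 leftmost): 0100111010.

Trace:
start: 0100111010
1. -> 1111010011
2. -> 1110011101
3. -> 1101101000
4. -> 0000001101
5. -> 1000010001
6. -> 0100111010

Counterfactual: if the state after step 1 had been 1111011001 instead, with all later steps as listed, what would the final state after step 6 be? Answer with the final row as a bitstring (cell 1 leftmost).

state after step 1 := 1111011001
2. -> 1110000110
3. -> 0101001000
4. -> 1101111100
5. -> 0000111011
6. -> 1001010000

1001010000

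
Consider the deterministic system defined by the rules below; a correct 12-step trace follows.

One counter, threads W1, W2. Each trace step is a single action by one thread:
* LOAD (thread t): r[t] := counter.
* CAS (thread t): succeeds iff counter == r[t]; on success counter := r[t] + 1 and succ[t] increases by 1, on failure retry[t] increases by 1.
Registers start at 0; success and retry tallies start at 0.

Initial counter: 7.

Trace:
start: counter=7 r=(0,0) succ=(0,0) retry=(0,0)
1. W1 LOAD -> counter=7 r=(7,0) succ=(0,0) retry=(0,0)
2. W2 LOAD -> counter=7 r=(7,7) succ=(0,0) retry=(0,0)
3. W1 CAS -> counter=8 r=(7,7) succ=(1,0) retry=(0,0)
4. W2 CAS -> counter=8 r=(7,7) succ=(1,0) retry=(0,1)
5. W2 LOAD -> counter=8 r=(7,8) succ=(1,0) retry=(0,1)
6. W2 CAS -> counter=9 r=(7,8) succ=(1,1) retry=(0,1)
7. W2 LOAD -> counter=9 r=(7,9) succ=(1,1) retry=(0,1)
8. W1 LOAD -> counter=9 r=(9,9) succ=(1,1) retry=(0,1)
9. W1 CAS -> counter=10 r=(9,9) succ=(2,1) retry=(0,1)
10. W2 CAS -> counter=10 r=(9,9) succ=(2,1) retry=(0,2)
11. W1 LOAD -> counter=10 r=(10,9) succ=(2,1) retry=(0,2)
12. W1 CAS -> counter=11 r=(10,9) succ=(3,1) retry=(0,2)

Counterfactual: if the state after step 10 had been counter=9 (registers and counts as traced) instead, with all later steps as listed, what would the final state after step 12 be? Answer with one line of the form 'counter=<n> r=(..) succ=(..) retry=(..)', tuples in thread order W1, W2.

counter=10 r=(9,9) succ=(3,1) retry=(0,2)

state after step 10 := counter=9 r=(9,9) succ=(2,1) retry=(0,2)
11. W1 LOAD -> counter=9 r=(9,9) succ=(2,1) retry=(0,2)
12. W1 CAS -> counter=10 r=(9,9) succ=(3,1) retry=(0,2)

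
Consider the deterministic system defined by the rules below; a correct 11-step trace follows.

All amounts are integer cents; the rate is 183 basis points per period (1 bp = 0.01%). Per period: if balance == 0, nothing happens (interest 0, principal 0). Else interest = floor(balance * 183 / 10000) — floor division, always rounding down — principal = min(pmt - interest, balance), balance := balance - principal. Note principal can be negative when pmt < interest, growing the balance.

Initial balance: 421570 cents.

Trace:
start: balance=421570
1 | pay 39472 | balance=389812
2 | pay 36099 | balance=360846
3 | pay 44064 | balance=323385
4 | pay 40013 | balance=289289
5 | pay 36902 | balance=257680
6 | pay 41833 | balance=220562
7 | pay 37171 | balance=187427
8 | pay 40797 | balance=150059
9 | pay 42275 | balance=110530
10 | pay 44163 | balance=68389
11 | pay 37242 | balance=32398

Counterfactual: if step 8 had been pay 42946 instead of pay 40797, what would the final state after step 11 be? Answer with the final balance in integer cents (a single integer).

(re-executing from step 8 with the substitution; state before step 8: balance=187427)
8 | pay 42946 | balance=147910
9 | pay 42275 | balance=108341
10 | pay 44163 | balance=66160
11 | pay 37242 | balance=30128

30128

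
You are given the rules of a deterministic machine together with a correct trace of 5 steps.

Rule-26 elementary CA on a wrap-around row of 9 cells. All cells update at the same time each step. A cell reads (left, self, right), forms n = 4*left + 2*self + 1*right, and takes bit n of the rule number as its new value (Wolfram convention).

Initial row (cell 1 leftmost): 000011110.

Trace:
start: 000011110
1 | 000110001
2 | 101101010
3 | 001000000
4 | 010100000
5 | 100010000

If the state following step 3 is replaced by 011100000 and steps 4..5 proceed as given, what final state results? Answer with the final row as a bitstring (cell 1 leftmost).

state after step 3 := 011100000
4 | 110010000
5 | 101101001

101101001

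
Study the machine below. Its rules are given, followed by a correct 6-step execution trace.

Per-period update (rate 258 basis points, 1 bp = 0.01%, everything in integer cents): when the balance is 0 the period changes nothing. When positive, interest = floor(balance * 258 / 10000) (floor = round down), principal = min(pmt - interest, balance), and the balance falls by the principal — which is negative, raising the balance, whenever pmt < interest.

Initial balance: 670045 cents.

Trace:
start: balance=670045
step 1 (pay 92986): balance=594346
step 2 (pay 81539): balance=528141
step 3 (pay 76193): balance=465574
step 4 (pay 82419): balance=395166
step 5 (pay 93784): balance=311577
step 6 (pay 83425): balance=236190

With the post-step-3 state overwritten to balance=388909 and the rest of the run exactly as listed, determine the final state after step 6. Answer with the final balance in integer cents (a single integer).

state after step 3 := balance=388909
step 4 (pay 82419): balance=316523
step 5 (pay 93784): balance=230905
step 6 (pay 83425): balance=153437

153437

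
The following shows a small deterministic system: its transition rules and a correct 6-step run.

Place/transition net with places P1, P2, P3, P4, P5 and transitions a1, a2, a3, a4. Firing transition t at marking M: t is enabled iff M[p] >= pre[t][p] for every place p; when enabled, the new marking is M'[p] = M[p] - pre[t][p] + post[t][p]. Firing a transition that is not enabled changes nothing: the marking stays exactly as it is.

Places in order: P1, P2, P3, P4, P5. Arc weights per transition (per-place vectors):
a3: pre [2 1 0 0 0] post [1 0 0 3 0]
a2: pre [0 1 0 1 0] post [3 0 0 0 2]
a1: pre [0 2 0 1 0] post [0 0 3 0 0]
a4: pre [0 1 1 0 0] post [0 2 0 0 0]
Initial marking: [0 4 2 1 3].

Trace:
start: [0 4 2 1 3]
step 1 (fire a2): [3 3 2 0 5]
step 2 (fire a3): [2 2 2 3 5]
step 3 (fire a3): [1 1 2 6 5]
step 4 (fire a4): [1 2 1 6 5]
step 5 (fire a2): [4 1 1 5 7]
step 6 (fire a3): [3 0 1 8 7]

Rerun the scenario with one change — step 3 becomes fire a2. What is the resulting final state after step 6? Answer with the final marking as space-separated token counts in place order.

(re-executing from step 3 with the substitution; state before step 3: [2 2 2 3 5])
step 3 (fire a2): [5 1 2 2 7]
step 4 (fire a4): [5 2 1 2 7]
step 5 (fire a2): [8 1 1 1 9]
step 6 (fire a3): [7 0 1 4 9]

7 0 1 4 9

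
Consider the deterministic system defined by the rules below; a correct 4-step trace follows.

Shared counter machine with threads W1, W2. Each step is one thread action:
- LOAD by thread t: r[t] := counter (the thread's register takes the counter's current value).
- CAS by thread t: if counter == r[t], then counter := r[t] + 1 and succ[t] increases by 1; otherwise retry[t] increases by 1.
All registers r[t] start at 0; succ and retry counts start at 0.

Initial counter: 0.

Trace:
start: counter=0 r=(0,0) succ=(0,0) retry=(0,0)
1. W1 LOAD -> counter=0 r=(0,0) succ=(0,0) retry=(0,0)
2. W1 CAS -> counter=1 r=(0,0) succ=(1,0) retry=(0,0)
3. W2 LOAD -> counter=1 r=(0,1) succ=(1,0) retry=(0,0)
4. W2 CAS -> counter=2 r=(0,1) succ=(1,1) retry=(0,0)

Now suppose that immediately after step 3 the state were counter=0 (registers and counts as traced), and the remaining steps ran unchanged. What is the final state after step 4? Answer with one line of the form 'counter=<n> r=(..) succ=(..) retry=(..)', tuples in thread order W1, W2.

counter=0 r=(0,1) succ=(1,0) retry=(0,1)

state after step 3 := counter=0 r=(0,1) succ=(1,0) retry=(0,0)
4. W2 CAS -> counter=0 r=(0,1) succ=(1,0) retry=(0,1)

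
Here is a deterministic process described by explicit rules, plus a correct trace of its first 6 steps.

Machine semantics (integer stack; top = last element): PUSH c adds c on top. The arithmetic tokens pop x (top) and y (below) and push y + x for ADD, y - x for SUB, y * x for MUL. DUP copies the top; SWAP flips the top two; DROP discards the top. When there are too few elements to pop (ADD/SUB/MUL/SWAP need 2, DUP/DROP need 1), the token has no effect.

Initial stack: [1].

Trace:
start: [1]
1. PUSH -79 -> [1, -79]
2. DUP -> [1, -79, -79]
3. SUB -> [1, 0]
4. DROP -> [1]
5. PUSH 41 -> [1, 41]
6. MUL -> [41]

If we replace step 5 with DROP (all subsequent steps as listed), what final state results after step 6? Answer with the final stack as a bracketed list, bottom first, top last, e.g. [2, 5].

(re-executing from step 5 with the substitution; state before step 5: [1])
5. DROP -> []
6. MUL -> []

[]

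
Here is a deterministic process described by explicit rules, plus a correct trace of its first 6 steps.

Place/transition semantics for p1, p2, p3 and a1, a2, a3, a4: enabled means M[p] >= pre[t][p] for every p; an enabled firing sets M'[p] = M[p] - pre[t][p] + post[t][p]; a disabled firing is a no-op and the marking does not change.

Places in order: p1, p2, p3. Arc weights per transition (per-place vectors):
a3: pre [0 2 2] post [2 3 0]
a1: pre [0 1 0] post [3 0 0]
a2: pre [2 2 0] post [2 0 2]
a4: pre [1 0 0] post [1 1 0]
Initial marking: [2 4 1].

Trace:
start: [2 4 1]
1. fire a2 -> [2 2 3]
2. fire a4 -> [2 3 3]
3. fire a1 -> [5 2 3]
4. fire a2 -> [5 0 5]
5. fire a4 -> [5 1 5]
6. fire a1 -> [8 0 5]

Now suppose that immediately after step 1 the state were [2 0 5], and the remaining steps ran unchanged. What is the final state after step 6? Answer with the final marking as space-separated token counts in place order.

8 0 5

state after step 1 := [2 0 5]
2. fire a4 -> [2 1 5]
3. fire a1 -> [5 0 5]
4. fire a2 -> [5 0 5]
5. fire a4 -> [5 1 5]
6. fire a1 -> [8 0 5]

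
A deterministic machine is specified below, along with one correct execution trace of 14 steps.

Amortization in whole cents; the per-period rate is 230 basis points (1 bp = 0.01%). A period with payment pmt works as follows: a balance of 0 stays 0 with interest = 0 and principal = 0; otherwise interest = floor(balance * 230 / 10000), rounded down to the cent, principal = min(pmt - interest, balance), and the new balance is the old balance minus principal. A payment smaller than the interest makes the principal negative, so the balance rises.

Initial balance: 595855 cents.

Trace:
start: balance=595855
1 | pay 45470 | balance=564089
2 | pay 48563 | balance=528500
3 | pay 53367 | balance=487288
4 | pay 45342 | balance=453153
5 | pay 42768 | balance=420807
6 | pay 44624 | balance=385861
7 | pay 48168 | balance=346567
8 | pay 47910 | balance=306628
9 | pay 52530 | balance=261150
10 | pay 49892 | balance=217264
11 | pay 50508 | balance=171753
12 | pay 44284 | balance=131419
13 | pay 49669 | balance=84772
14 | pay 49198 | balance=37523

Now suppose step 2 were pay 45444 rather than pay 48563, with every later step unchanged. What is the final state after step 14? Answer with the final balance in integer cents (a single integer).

(re-executing from step 2 with the substitution; state before step 2: balance=564089)
2 | pay 45444 | balance=531619
3 | pay 53367 | balance=490479
4 | pay 45342 | balance=456418
5 | pay 42768 | balance=424147
6 | pay 44624 | balance=389278
7 | pay 48168 | balance=350063
8 | pay 47910 | balance=310204
9 | pay 52530 | balance=264808
10 | pay 49892 | balance=221006
11 | pay 50508 | balance=175581
12 | pay 44284 | balance=135335
13 | pay 49669 | balance=88778
14 | pay 49198 | balance=41621

41621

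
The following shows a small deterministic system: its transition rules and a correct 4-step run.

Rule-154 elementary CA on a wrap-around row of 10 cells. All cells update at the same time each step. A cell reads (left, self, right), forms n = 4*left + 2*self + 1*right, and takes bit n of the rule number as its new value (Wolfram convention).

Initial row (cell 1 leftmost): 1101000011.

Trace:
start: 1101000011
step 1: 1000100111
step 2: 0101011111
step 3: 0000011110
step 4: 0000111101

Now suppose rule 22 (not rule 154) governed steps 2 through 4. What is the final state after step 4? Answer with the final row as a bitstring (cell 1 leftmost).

(re-executing steps 2..4 under rule 22; state before step 2: 1000100111)
step 2: 0101111000
step 3: 1100000100
step 4: 0010001111

0010001111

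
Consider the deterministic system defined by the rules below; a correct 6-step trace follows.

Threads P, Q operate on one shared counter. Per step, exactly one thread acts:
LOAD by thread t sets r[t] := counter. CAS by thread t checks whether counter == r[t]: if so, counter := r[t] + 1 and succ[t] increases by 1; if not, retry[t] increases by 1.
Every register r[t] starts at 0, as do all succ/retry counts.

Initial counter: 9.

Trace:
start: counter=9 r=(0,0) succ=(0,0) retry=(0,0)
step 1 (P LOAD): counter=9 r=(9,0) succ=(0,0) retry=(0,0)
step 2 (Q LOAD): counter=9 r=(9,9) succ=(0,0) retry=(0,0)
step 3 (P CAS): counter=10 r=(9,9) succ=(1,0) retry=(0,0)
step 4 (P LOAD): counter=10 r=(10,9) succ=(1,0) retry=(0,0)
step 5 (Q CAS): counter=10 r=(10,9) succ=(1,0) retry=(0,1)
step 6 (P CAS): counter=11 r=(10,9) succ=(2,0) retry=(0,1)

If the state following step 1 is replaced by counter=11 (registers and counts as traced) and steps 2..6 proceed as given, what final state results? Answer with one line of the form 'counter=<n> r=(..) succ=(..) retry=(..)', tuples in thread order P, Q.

counter=12 r=(11,11) succ=(0,1) retry=(2,0)

state after step 1 := counter=11 r=(9,0) succ=(0,0) retry=(0,0)
step 2 (Q LOAD): counter=11 r=(9,11) succ=(0,0) retry=(0,0)
step 3 (P CAS): counter=11 r=(9,11) succ=(0,0) retry=(1,0)
step 4 (P LOAD): counter=11 r=(11,11) succ=(0,0) retry=(1,0)
step 5 (Q CAS): counter=12 r=(11,11) succ=(0,1) retry=(1,0)
step 6 (P CAS): counter=12 r=(11,11) succ=(0,1) retry=(2,0)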